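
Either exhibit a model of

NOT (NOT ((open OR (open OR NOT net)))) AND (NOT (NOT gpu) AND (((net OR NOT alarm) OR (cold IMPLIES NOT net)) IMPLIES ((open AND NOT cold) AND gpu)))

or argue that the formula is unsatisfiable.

alarm: True, gpu: True, net: False, open: True, cold: False

  NOT (NOT ((open OR (open OR NOT net)))) = True
    NOT ((open OR (open OR NOT net))) = False
      open OR (open OR NOT net) = True
        open OR NOT net = True
          NOT net = True
  NOT (NOT gpu) AND (((net OR NOT alarm) OR (cold IMPLIES NOT net)) IMPLIES ((open AND NOT cold) AND gpu)) = True
    NOT (NOT gpu) = True
      NOT gpu = False
    ((net OR NOT alarm) OR (cold IMPLIES NOT net)) IMPLIES ((open AND NOT cold) AND gpu) = True
      (net OR NOT alarm) OR (cold IMPLIES NOT net) = True
        net OR NOT alarm = False
          NOT alarm = False
        cold IMPLIES NOT net = True
          NOT net = True
      (open AND NOT cold) AND gpu = True
        open AND NOT cold = True
          NOT cold = True
Both conjuncts True, so the formula holds.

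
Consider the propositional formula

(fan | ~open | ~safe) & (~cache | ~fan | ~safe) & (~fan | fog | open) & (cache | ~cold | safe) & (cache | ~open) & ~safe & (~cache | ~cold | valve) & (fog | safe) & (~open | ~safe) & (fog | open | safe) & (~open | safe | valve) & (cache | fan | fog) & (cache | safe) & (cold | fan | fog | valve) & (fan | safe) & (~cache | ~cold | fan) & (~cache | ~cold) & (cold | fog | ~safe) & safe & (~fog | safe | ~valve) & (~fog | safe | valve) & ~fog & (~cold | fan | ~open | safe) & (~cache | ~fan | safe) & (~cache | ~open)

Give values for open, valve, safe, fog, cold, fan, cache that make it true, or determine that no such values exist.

The formula is unsatisfiable.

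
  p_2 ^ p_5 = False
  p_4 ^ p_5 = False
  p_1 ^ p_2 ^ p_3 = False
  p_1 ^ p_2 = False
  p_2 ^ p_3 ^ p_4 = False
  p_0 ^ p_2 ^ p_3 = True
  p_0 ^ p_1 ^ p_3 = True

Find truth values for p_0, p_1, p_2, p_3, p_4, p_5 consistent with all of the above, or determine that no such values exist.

p_0 = True, p_1 = False, p_2 = False, p_3 = False, p_4 = False, p_5 = False

p_2 ^ p_5 = F ^ F = False ✓
p_4 ^ p_5 = F ^ F = False ✓
p_1 ^ p_2 ^ p_3 = F ^ F ^ F = False ✓
p_1 ^ p_2 = F ^ F = False ✓
p_2 ^ p_3 ^ p_4 = F ^ F ^ F = False ✓
p_0 ^ p_2 ^ p_3 = T ^ F ^ F = True ✓
p_0 ^ p_1 ^ p_3 = T ^ F ^ F = True ✓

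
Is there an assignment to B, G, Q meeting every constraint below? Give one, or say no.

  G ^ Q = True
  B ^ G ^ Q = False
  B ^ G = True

B = True, G = False, Q = True

G ^ Q = F ^ T = True ✓
B ^ G ^ Q = T ^ F ^ T = False ✓
B ^ G = T ^ F = True ✓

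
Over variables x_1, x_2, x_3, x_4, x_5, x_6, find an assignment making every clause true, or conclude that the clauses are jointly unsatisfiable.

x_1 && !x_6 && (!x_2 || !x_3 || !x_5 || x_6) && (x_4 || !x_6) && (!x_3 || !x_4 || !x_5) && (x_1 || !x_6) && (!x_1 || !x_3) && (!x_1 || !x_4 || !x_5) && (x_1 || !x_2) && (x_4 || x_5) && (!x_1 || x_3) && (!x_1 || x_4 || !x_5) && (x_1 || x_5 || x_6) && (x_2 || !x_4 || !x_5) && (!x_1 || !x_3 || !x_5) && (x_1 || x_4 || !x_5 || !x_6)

Case x_1 = True:
  (!x_6) forces x_6 = False.
  (!x_1 || !x_3) forces x_3 = False.
  Clause (!x_1 || x_3) is falsified — contradiction.
Case x_1 = False:
  Clause (x_1) is falsified — contradiction.
Both cases fail, so the formula is unsatisfiable.

Unsatisfiable — no assignment works.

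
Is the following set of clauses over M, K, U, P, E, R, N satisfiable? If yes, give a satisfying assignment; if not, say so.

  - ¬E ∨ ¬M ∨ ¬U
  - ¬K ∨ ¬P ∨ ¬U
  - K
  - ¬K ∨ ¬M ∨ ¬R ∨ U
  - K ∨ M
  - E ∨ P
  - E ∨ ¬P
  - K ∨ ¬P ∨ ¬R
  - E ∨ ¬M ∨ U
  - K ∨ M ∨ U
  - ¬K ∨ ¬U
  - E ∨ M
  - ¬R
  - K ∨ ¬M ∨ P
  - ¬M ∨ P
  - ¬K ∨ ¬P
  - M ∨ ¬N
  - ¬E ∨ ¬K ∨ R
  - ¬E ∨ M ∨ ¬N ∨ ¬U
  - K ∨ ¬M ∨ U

Case K = True:
  (¬K ∨ ¬U) forces U = False.
  (¬R) forces R = False.
  (¬K ∨ ¬P) forces P = False.
  (E ∨ P) forces E = True.
  Clause (¬E ∨ ¬K ∨ R) is falsified — contradiction.
Case K = False:
  Clause (K) is falsified — contradiction.
Both cases fail, so the formula is unsatisfiable.

Unsatisfiable — no assignment works.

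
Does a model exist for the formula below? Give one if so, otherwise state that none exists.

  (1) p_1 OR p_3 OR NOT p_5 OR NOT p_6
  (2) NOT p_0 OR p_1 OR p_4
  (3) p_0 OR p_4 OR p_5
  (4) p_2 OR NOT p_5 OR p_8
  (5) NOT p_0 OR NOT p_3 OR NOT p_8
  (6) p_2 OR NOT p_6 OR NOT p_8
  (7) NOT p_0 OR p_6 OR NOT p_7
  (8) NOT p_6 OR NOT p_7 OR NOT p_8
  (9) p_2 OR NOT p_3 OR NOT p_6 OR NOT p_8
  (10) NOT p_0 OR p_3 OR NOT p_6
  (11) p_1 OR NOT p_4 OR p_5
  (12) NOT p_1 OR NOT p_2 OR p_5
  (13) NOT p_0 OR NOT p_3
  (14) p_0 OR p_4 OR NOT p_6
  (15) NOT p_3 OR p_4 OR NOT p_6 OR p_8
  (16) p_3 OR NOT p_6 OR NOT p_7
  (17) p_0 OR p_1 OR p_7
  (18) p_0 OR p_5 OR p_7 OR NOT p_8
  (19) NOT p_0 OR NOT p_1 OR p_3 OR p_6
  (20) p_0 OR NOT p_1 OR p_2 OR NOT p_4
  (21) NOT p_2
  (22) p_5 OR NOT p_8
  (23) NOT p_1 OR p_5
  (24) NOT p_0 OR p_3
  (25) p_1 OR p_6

Unit clause (NOT p_2) forces p_2 = False.
Try p_0 = True:
  (NOT p_0 OR NOT p_3) forces p_3 = False.
  clause (NOT p_0 OR p_3) is falsified — backtrack.
So p_0 = False.
Set p_1 = True.
  then (p_0 OR NOT p_1 OR p_2 OR NOT p_4) forces p_4 = False.
  then (NOT p_1 OR p_5) forces p_5 = True.
  then (p_2 OR NOT p_5 OR p_8) forces p_8 = True.
  then (p_2 OR NOT p_6 OR NOT p_8) forces p_6 = False.
Set p_3 = True.
Set p_7 = True.
All clauses satisfied.

p_0 = False; p_1 = True; p_2 = False; p_3 = True; p_4 = False; p_5 = True; p_6 = False; p_7 = True; p_8 = True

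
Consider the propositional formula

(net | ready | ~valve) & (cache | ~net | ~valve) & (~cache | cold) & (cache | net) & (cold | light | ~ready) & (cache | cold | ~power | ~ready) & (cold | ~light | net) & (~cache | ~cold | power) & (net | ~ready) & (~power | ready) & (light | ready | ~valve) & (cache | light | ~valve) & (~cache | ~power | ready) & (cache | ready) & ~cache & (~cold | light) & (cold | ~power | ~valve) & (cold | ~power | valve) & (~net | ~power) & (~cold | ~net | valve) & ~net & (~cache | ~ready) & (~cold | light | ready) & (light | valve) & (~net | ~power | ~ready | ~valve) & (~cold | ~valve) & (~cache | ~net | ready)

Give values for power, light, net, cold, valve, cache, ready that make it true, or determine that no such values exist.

Case net = True:
  Clause (~net) is falsified — contradiction.
Case net = False:
  (cache | net) forces cache = True.
  Clause (~cache) is falsified — contradiction.
Both cases fail, so the formula is unsatisfiable.

Unsatisfiable — no assignment works.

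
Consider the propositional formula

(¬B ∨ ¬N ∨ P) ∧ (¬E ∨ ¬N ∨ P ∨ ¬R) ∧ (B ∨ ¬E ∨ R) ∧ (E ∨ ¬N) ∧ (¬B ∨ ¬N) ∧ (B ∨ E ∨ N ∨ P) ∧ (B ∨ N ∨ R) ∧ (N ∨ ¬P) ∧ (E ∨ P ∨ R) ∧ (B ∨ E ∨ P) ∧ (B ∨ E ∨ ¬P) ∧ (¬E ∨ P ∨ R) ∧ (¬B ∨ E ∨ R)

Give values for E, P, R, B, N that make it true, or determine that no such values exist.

Set E = True.
Set P = True.
  then (N ∨ ¬P) forces N = True.
  then (¬B ∨ ¬N) forces B = False.
  then (B ∨ ¬E ∨ R) forces R = True.
All clauses satisfied.

E: True; P: True; R: True; B: False; N: True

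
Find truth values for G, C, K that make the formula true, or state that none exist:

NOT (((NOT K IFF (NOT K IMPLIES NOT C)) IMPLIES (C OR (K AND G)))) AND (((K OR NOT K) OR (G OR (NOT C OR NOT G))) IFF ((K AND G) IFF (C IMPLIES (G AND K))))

UNSATISFIABLE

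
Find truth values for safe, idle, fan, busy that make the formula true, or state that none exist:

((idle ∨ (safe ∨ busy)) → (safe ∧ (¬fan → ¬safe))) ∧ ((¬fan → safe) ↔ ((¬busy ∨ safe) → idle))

safe=F, idle=F, fan=F, busy=F

  (idle ∨ (safe ∨ busy)) → (safe ∧ (¬fan → ¬safe)) = True
    idle ∨ (safe ∨ busy) = False
      safe ∨ busy = False
    safe ∧ (¬fan → ¬safe) = False
      ¬fan → ¬safe = True
        ¬fan = True
        ¬safe = True
  (¬fan → safe) ↔ ((¬busy ∨ safe) → idle) = True
    ¬fan → safe = False
      ¬fan = True
    (¬busy ∨ safe) → idle = False
      ¬busy ∨ safe = True
        ¬busy = True
Both conjuncts True, so the formula holds.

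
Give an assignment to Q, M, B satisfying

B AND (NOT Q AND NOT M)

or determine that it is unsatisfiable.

Q=F; M=F; B=T

  NOT Q AND NOT M = True
    NOT Q = True
    NOT M = True
Both conjuncts True, so the formula holds.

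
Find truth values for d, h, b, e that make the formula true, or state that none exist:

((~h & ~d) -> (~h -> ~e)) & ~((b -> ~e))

d=T, h=F, b=T, e=T

  (~h & ~d) -> (~h -> ~e) = True
    ~h & ~d = False
      ~h = True
      ~d = False
    ~h -> ~e = False
      ~h = True
      ~e = False
  ~((b -> ~e)) = True
    b -> ~e = False
      ~e = False
Both conjuncts True, so the formula holds.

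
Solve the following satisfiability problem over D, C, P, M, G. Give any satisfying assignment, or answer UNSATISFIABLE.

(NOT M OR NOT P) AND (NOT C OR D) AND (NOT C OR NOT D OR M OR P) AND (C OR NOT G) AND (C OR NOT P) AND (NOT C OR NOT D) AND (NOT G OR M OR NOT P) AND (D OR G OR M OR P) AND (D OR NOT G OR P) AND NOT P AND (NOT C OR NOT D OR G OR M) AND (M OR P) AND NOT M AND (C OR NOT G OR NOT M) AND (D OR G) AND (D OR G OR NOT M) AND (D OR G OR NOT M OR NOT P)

Case P = True:
  Clause (NOT P) is falsified — contradiction.
Case P = False:
  (M OR P) forces M = True.
  Clause (NOT M) is falsified — contradiction.
Both cases fail, so the formula is unsatisfiable.

The formula is unsatisfiable.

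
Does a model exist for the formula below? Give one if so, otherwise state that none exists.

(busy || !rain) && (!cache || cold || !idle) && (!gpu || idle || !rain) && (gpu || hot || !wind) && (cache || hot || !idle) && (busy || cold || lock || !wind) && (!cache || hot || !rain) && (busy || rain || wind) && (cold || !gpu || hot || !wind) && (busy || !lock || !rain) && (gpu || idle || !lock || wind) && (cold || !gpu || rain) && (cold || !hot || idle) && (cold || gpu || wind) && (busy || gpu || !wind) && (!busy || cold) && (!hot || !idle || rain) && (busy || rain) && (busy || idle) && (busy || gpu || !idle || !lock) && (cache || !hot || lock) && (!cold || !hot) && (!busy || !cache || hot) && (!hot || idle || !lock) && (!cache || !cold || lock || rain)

Set gpu = False.
Try busy = False:
  (busy || !rain) forces rain = False.
  clause (busy || rain) is falsified — backtrack.
So busy = True.
  then (!busy || cold) forces cold = True.
  then (!cold || !hot) forces hot = False.
  then (!busy || !cache || hot) forces cache = False.
  then (gpu || hot || !wind) forces wind = False.
  then (cache || hot || !idle) forces idle = False.
  then (gpu || idle || !lock || wind) forces lock = False.
Set rain = True.
All clauses satisfied.

gpu = False, busy = True, hot = False, wind = False, cold = True, idle = False, cache = False, lock = False, rain = True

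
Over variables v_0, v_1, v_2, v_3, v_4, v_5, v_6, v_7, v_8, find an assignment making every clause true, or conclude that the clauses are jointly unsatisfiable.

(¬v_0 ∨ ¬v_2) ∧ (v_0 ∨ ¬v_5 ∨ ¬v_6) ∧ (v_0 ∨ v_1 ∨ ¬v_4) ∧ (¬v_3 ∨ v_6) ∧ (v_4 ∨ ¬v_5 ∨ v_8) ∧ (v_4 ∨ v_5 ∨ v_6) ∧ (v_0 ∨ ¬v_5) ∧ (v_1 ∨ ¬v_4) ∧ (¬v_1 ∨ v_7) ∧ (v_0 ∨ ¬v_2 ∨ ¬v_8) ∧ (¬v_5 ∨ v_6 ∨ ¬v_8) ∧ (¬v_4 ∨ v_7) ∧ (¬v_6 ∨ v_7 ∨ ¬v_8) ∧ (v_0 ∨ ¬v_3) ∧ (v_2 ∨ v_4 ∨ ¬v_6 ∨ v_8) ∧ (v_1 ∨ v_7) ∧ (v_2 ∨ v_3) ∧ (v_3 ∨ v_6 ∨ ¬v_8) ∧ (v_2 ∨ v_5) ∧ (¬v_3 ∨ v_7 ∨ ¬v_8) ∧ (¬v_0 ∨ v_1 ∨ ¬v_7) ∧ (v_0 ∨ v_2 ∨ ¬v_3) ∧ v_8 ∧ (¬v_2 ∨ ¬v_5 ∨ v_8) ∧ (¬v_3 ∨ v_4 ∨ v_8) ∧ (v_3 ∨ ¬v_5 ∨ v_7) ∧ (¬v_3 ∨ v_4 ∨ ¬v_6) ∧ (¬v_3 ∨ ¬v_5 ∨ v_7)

Unit clause (v_8) forces v_8 = True.
Try v_0 = False:
  (v_0 ∨ ¬v_5) forces v_5 = False.
  (v_0 ∨ ¬v_2 ∨ ¬v_8) forces v_2 = False.
  clause (v_2 ∨ v_5) is falsified — backtrack.
So v_0 = True.
  then (¬v_0 ∨ ¬v_2) forces v_2 = False.
  then (v_2 ∨ v_3) forces v_3 = True.
  then (v_2 ∨ v_5) forces v_5 = True.
  then (¬v_3 ∨ v_7 ∨ ¬v_8) forces v_7 = True.
  then (¬v_0 ∨ v_1 ∨ ¬v_7) forces v_1 = True.
  then (¬v_3 ∨ v_6) forces v_6 = True.
  then (¬v_3 ∨ v_4 ∨ ¬v_6) forces v_4 = True.
All clauses satisfied.

v_0 = True, v_1 = True, v_2 = False, v_3 = True, v_4 = True, v_5 = True, v_6 = True, v_7 = True, v_8 = True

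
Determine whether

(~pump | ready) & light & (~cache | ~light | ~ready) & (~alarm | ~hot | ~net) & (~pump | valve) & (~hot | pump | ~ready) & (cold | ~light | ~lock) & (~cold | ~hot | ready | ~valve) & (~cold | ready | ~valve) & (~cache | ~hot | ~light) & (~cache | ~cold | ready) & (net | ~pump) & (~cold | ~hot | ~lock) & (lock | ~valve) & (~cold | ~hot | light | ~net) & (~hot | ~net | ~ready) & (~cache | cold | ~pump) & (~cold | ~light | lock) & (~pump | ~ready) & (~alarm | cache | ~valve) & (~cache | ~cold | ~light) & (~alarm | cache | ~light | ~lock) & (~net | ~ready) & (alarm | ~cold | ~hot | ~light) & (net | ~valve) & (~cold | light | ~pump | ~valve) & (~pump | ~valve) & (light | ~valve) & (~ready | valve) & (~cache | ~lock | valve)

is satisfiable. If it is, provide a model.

Unit clause (light) forces light = True.
Set ready = False.
  then (~pump | ready) forces pump = False.
Set net = False.
  then (net | ~valve) forces valve = False.
Set hot = False.
Set cache = True.
  then (~cache | ~cold | ready) forces cold = False.
  then (~cache | ~lock | valve) forces lock = False.
Set alarm = False.
All clauses satisfied.

ready: False; net: False; valve: False; hot: False; cache: True; cold: False; pump: False; light: True; lock: False; alarm: False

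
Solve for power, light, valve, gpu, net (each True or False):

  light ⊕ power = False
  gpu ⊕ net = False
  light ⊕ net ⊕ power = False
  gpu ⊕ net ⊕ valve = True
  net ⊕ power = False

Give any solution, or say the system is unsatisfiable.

power=F, light=F, valve=T, gpu=F, net=F

light ⊕ power = F ⊕ F = False ✓
gpu ⊕ net = F ⊕ F = False ✓
light ⊕ net ⊕ power = F ⊕ F ⊕ F = False ✓
gpu ⊕ net ⊕ valve = F ⊕ F ⊕ T = True ✓
net ⊕ power = F ⊕ F = False ✓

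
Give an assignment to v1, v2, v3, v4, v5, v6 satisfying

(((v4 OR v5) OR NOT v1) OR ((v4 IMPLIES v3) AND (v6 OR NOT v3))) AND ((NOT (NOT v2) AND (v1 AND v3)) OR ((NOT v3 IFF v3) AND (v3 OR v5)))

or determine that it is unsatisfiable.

v1 = True, v2 = True, v3 = True, v4 = True, v5 = True, v6 = True

  ((v4 OR v5) OR NOT v1) OR ((v4 IMPLIES v3) AND (v6 OR NOT v3)) = True
    (v4 OR v5) OR NOT v1 = True
      v4 OR v5 = True
      NOT v1 = False
    (v4 IMPLIES v3) AND (v6 OR NOT v3) = True
      v4 IMPLIES v3 = True
      v6 OR NOT v3 = True
        NOT v3 = False
  (NOT (NOT v2) AND (v1 AND v3)) OR ((NOT v3 IFF v3) AND (v3 OR v5)) = True
    NOT (NOT v2) AND (v1 AND v3) = True
      NOT (NOT v2) = True
        NOT v2 = False
      v1 AND v3 = True
    (NOT v3 IFF v3) AND (v3 OR v5) = False
      NOT v3 IFF v3 = False
        NOT v3 = False
      v3 OR v5 = True
Both conjuncts True, so the formula holds.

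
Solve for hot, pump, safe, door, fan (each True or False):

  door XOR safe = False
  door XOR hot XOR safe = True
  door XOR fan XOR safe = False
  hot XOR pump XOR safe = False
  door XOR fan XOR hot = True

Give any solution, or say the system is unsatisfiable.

hot=T, pump=T, safe=F, door=F, fan=F

door XOR safe = F XOR F = False ✓
door XOR hot XOR safe = F XOR T XOR F = True ✓
door XOR fan XOR safe = F XOR F XOR F = False ✓
hot XOR pump XOR safe = T XOR T XOR F = False ✓
door XOR fan XOR hot = F XOR F XOR T = True ✓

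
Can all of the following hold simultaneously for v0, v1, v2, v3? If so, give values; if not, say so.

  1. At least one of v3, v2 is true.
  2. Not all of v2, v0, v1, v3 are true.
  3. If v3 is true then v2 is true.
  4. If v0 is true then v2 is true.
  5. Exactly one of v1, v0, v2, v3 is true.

v0=F, v1=F, v2=T, v3=F

  (1) {v3, v2}: 1 true — at least one ✓
  (2) {v2, v0, v1, v3}: 1/4 true — not all ✓
  (3) v3=F ⇒ v2: vacuous ✓
  (4) v0=F ⇒ v2: vacuous ✓
  (5) {v1, v0, v2, v3}: 1 true — exactly one ✓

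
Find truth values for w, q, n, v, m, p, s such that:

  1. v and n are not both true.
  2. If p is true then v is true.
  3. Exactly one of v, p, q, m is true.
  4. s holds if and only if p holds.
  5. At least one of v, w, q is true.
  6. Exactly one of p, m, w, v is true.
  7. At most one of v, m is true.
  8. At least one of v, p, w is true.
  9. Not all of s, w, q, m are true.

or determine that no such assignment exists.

w = True; q = True; n = False; v = False; m = False; p = False; s = False

  (1) v=F, n=F — not both ✓
  (2) p=F ⇒ v: vacuous ✓
  (3) {v, p, q, m}: 1 true — exactly one ✓
  (4) s=F, p=F — same ✓
  (5) {v, w, q}: 2 true — at least one ✓
  (6) {p, m, w, v}: 1 true — exactly one ✓
  (7) {v, m}: 0 true — at most one ✓
  (8) {v, p, w}: 1 true — at least one ✓
  (9) {s, w, q, m}: 2/4 true — not all ✓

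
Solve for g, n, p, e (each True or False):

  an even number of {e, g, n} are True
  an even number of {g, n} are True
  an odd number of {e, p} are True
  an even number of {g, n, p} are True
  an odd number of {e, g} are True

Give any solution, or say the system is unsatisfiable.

UNSATISFIABLE

Adding constraints 1, 3, 4 mod 2: every variable appears an even number of times on the left, so the left side is 0.
But the right sides sum to 1 (mod 2). 0 ≠ 1 — the system is inconsistent.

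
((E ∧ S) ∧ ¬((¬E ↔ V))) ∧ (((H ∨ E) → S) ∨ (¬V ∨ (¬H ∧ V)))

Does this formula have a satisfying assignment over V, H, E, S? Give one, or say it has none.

V = True, H = False, E = True, S = True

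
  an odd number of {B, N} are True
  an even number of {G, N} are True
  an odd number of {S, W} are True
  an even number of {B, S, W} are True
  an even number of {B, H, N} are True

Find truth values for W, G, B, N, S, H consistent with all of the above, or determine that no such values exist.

W = False; G = False; B = True; N = False; S = True; H = True

{B, N}: 1 true → odd ✓
{G, N}: 0 true → even ✓
{S, W}: 1 true → odd ✓
{B, S, W}: 2 true → even ✓
{B, H, N}: 2 true → even ✓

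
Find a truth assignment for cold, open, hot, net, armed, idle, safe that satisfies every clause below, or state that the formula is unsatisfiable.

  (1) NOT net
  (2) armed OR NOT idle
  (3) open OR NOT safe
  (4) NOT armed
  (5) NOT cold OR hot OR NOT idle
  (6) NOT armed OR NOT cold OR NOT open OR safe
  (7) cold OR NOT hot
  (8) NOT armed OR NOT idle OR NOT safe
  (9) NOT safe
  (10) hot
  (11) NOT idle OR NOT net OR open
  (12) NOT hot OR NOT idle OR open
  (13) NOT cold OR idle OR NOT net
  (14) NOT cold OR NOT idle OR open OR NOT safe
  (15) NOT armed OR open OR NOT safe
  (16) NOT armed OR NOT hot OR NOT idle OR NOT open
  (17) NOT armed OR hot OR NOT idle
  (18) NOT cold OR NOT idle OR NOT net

Unit clause (NOT net) forces net = False.
Unit clause (NOT armed) forces armed = False.
Unit clause (NOT safe) forces safe = False.
Unit clause (hot) forces hot = True.
In (armed OR NOT idle) only NOT idle is left, so idle = False.
In (cold OR NOT hot) only cold is left, so cold = True.
Set open = False.
All clauses satisfied.

cold: True, open: False, hot: True, net: False, armed: False, idle: False, safe: False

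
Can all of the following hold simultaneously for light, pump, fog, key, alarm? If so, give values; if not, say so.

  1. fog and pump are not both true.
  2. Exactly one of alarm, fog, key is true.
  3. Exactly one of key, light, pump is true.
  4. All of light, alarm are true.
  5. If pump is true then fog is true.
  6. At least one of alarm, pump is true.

light=T, pump=F, fog=F, key=F, alarm=T

  (1) fog=F, pump=F — not both ✓
  (2) {alarm, fog, key}: 1 true — exactly one ✓
  (3) {key, light, pump}: 1 true — exactly one ✓
  (4) {light, alarm}: all 2 true ✓
  (5) pump=F ⇒ fog: vacuous ✓
  (6) {alarm, pump}: 1 true — at least one ✓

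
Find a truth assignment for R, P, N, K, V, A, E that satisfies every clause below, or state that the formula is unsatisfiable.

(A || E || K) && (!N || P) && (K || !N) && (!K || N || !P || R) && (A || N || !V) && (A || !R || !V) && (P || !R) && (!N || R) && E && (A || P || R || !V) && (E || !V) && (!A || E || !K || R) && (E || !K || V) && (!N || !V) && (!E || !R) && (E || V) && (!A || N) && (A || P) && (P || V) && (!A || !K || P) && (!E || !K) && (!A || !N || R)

R = False, P = True, N = False, K = False, V = False, A = False, E = True

Unit clause (E) forces E = True.
In (!E || !R) only !R is left, so R = False.
In (!E || !K) only !K is left, so K = False.
In (K || !N) only !N is left, so N = False.
In (!A || N) only !A is left, so A = False.
In (A || P) only P is left, so P = True.
In (A || N || !V) only !V is left, so V = False.
All clauses satisfied.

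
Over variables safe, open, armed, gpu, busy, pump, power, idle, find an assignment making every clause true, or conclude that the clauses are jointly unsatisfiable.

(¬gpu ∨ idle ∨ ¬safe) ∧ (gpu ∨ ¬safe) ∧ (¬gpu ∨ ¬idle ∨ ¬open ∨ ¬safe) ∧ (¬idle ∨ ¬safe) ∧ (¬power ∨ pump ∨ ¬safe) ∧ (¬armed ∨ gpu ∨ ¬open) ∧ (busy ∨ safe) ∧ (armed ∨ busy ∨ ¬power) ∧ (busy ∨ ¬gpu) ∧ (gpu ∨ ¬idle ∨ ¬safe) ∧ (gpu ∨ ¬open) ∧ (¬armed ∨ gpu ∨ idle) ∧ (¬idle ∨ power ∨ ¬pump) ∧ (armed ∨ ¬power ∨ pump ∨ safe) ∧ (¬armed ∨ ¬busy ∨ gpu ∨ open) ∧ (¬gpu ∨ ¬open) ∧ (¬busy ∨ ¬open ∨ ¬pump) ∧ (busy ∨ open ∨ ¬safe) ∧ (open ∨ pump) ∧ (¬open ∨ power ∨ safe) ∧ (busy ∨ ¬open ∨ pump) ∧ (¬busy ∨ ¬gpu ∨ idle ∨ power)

Set safe = False.
  then (busy ∨ safe) forces busy = True.
Set open = False.
  then (open ∨ pump) forces pump = True.
Set armed = True.
  then (¬armed ∨ ¬busy ∨ gpu ∨ open) forces gpu = True.
Try power = False:
  (¬idle ∨ power ∨ ¬pump) forces idle = False.
  clause (¬busy ∨ ¬gpu ∨ idle ∨ power) is falsified — backtrack.
So power = True.
Set idle = True.
All clauses satisfied.

safe = False, open = False, armed = True, gpu = True, busy = True, pump = True, power = True, idle = True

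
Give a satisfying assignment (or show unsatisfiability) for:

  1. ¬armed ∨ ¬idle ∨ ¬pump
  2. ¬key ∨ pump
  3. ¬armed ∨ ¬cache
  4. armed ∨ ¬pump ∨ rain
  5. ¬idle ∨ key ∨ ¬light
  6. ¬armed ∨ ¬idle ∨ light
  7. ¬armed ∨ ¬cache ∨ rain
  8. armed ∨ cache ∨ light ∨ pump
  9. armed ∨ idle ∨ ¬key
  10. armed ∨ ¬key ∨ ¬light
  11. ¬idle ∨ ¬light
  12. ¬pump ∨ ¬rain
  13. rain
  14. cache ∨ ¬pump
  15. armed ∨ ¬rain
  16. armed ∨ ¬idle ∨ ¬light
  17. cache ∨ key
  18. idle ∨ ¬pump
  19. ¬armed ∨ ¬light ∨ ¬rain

The formula is unsatisfiable.

Case rain = True:
  (¬pump ∨ ¬rain) forces pump = False.
  (¬key ∨ pump) forces key = False.
  (armed ∨ ¬rain) forces armed = True.
  (¬armed ∨ ¬cache) forces cache = False.
  Clause (cache ∨ key) is falsified — contradiction.
Case rain = False:
  Clause (rain) is falsified — contradiction.
Both cases fail, so the formula is unsatisfiable.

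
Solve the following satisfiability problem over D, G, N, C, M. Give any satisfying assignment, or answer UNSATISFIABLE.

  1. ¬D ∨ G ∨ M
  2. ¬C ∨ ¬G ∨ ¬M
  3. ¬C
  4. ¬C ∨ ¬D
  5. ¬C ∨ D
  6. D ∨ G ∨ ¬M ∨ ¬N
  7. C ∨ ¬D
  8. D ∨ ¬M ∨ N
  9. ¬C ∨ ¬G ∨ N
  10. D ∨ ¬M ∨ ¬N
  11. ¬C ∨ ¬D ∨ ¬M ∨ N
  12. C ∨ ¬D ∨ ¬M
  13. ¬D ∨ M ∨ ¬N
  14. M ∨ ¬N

Unit clause (¬C) forces C = False.
In (C ∨ ¬D) only ¬D is left, so D = False.
Set G = True.
Try N = True:
  (D ∨ ¬M ∨ ¬N) forces M = False.
  clause (M ∨ ¬N) is falsified — backtrack.
So N = False.
  then (D ∨ ¬M ∨ N) forces M = False.
All clauses satisfied.

D = False; G = True; N = False; C = False; M = False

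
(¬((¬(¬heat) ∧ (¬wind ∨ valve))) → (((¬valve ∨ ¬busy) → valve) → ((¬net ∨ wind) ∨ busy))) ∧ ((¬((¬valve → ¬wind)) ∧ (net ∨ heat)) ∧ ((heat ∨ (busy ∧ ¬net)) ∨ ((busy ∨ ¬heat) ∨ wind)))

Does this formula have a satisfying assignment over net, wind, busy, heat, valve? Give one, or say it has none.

net=T; wind=T; busy=F; heat=T; valve=F

  ¬((¬(¬heat) ∧ (¬wind ∨ valve))) → (((¬valve ∨ ¬busy) → valve) → ((¬net ∨ wind) ∨ busy)) = True
    ¬((¬(¬heat) ∧ (¬wind ∨ valve))) = True
      ¬(¬heat) ∧ (¬wind ∨ valve) = False
        ¬(¬heat) = True
          ¬heat = False
        ¬wind ∨ valve = False
          ¬wind = False
    ((¬valve ∨ ¬busy) → valve) → ((¬net ∨ wind) ∨ busy) = True
      (¬valve ∨ ¬busy) → valve = False
        ¬valve ∨ ¬busy = True
          ¬valve = True
          ¬busy = True
      (¬net ∨ wind) ∨ busy = True
        ¬net ∨ wind = True
          ¬net = False
  (¬((¬valve → ¬wind)) ∧ (net ∨ heat)) ∧ ((heat ∨ (busy ∧ ¬net)) ∨ ((busy ∨ ¬heat) ∨ wind)) = True
    ¬((¬valve → ¬wind)) ∧ (net ∨ heat) = True
      ¬((¬valve → ¬wind)) = True
        ¬valve → ¬wind = False
          ¬valve = True
          ¬wind = False
      net ∨ heat = True
    (heat ∨ (busy ∧ ¬net)) ∨ ((busy ∨ ¬heat) ∨ wind) = True
      heat ∨ (busy ∧ ¬net) = True
        busy ∧ ¬net = False
          ¬net = False
      (busy ∨ ¬heat) ∨ wind = True
        busy ∨ ¬heat = False
          ¬heat = False
Both conjuncts True, so the formula holds.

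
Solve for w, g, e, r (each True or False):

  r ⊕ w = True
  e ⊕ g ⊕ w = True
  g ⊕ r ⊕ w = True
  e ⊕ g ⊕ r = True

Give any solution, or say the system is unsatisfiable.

The formula is unsatisfiable.

Adding constraints 1, 2, 4 mod 2: every variable appears an even number of times on the left, so the left side is 0.
But the right sides sum to 1 (mod 2). 0 ≠ 1 — the system is inconsistent.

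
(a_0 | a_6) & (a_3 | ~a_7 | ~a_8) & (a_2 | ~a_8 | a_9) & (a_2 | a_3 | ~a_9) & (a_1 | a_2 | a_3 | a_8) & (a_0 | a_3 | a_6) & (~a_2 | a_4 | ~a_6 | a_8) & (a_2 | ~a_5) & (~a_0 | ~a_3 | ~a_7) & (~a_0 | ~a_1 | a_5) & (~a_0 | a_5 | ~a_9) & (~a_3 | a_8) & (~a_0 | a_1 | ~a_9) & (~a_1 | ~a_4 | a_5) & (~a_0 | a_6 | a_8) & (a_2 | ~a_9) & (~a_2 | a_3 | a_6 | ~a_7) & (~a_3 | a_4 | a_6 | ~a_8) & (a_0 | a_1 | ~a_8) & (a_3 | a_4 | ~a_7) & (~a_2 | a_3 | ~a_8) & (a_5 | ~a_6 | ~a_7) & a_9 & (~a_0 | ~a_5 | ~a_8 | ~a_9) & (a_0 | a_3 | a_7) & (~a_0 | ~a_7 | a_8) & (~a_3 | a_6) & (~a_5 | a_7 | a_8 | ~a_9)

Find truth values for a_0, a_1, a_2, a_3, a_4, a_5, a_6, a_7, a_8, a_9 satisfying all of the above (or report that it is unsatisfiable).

a_0 = False; a_1 = True; a_2 = True; a_3 = True; a_4 = True; a_5 = True; a_6 = True; a_7 = False; a_8 = True; a_9 = True

Unit clause (a_9) forces a_9 = True.
In (a_2 | ~a_9) only a_2 is left, so a_2 = True.
Set a_0 = False.
  then (a_0 | a_6) forces a_6 = True.
Set a_1 = True.
Set a_3 = True.
  then (~a_3 | a_8) forces a_8 = True.
Set a_4 = True.
  then (~a_1 | ~a_4 | a_5) forces a_5 = True.
Set a_7 = False.
All clauses satisfied.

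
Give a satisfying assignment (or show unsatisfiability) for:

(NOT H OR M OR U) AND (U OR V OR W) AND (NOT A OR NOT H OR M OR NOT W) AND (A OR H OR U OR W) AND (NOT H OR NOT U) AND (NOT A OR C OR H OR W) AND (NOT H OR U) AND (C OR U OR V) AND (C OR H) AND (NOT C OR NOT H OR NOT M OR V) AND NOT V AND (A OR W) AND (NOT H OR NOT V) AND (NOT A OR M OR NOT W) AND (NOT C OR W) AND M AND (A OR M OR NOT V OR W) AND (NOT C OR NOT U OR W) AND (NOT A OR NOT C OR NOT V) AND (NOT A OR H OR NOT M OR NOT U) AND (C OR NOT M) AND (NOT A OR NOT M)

Unit clause (NOT V) forces V = False.
Unit clause (M) forces M = True.
In (C OR NOT M) only C is left, so C = True.
In (NOT A OR NOT M) only NOT A is left, so A = False.
In (NOT C OR NOT H OR NOT M OR V) only NOT H is left, so H = False.
In (A OR W) only W is left, so W = True.
Set U = False.
All clauses satisfied.

W = True, M = True, V = False, H = False, C = True, A = False, U = False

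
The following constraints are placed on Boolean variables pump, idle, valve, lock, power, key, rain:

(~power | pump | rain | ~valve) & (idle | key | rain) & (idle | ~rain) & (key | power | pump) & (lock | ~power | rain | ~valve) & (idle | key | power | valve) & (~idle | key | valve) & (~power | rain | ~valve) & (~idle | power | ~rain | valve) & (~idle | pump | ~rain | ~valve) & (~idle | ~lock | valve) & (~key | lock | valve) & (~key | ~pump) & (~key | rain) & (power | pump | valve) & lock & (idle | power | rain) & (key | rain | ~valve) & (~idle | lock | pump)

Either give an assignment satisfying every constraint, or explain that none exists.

pump: True; idle: True; valve: True; lock: True; power: True; key: False; rain: True

Unit clause (lock) forces lock = True.
Set pump = True.
  then (~key | ~pump) forces key = False.
Try idle = False:
  (idle | key | rain) forces rain = True.
  clause (idle | ~rain) is falsified — backtrack.
So idle = True.
  then (~idle | key | valve) forces valve = True.
  then (key | rain | ~valve) forces rain = True.
Set power = True.
All clauses satisfied.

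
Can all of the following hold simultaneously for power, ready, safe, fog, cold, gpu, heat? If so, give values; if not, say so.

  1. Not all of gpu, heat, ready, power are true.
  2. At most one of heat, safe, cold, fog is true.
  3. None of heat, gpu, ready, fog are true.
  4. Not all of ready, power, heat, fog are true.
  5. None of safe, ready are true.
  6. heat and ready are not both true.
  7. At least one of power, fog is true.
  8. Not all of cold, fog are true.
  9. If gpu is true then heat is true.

power = True, ready = False, safe = False, fog = False, cold = False, gpu = False, heat = False

  (1) {gpu, heat, ready, power}: 1/4 true — not all ✓
  (2) {heat, safe, cold, fog}: 0 true — at most one ✓
  (3) {heat, gpu, ready, fog}: 0 true — none ✓
  (4) {ready, power, heat, fog}: 1/4 true — not all ✓
  (5) {safe, ready}: 0 true — none ✓
  (6) heat=F, ready=F — not both ✓
  (7) {power, fog}: 1 true — at least one ✓
  (8) {cold, fog}: 0/2 true — not all ✓
  (9) gpu=F ⇒ heat: vacuous ✓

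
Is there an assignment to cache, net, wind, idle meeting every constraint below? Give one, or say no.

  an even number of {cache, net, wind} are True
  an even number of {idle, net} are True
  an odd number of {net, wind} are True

cache=T, net=F, wind=T, idle=F

{cache, net, wind}: 2 true → even ✓
{idle, net}: 0 true → even ✓
{net, wind}: 1 true → odd ✓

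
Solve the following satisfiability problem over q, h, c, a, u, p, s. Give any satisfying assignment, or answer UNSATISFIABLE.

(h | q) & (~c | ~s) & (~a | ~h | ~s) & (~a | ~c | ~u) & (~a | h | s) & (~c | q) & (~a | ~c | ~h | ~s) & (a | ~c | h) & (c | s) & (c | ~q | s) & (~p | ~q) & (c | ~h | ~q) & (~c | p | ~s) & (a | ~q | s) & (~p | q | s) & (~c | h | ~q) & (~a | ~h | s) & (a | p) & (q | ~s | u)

q: True, h: False, c: False, a: True, u: False, p: False, s: True

Set q = True.
  then (~p | ~q) forces p = False.
  then (a | p) forces a = True.
Try h = True:
  (~a | ~h | ~s) forces s = False.
  clause (~a | ~h | s) is falsified — backtrack.
So h = False.
  then (~a | h | s) forces s = True.
  then (~c | p | ~s) forces c = False.
Set u = False.
All clauses satisfied.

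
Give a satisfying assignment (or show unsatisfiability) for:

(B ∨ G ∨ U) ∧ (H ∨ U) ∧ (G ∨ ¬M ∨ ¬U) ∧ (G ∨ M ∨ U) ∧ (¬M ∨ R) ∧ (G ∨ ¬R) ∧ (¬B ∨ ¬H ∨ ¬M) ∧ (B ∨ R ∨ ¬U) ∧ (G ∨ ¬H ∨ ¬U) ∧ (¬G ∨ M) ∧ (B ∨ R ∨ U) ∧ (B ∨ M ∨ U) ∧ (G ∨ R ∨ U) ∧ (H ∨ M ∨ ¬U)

B = False; G = True; M = True; R = True; U = False; H = True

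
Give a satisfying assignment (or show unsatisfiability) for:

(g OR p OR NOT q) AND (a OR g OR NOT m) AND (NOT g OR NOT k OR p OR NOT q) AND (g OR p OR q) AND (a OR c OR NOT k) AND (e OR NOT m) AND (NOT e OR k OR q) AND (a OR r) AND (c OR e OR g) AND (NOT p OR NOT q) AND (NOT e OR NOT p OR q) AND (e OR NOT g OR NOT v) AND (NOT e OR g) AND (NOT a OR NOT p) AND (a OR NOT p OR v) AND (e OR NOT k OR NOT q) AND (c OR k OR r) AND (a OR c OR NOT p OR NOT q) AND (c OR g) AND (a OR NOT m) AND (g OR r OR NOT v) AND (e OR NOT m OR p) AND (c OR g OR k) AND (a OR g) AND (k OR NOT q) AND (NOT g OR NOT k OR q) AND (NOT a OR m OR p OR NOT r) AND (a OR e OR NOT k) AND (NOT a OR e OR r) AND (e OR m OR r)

Set p = False.
Set r = True.
Set c = True.
Set a = False.
  then (a OR NOT m) forces m = False.
  then (a OR g) forces g = True.
Set q = False.
  then (NOT g OR NOT k OR q) forces k = False.
  then (NOT e OR k OR q) forces e = False.
  then (e OR NOT g OR NOT v) forces v = False.
All clauses satisfied.

p: False; r: True; c: True; a: False; q: False; k: False; g: True; v: False; m: False; e: False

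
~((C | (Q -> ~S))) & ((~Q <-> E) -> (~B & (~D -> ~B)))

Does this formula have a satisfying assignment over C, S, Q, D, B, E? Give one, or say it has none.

C = False, S = True, Q = True, D = False, B = False, E = False

  ~((C | (Q -> ~S))) = True
    C | (Q -> ~S) = False
      Q -> ~S = False
        ~S = False
  (~Q <-> E) -> (~B & (~D -> ~B)) = True
    ~Q <-> E = True
      ~Q = False
    ~B & (~D -> ~B) = True
      ~B = True
      ~D -> ~B = True
        ~D = True
        ~B = True
Both conjuncts True, so the formula holds.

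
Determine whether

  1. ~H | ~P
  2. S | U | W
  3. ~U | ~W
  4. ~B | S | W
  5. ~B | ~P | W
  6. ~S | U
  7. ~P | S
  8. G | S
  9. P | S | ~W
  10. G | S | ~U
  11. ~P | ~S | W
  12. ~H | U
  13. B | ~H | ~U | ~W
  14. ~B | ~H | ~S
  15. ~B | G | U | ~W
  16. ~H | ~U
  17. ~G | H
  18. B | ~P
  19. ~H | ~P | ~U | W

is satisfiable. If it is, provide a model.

U = True, S = True, W = False, P = False, B = True, G = False, H = False

Set U = True.
  then (~U | ~W) forces W = False.
  then (~H | ~U) forces H = False.
  then (~G | H) forces G = False.
  then (G | S) forces S = True.
  then (~P | ~S | W) forces P = False.
Set B = True.
All clauses satisfied.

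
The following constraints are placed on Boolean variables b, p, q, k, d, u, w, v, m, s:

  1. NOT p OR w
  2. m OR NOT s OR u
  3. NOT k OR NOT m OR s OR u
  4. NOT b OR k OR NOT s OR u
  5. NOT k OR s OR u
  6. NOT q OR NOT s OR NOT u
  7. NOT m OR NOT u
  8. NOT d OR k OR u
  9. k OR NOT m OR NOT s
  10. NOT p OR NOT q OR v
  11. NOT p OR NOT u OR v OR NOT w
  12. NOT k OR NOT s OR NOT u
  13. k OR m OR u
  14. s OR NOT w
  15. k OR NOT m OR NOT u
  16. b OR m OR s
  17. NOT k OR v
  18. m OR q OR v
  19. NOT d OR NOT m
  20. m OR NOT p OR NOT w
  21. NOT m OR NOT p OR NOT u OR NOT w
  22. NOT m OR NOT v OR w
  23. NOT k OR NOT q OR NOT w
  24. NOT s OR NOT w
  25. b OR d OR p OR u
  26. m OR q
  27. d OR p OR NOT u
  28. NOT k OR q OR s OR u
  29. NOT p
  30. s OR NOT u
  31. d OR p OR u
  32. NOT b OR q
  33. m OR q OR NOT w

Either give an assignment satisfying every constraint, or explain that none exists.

The formula is unsatisfiable.

Case u = True:
  (NOT m OR NOT u) forces m = False.
  (m OR q) forces q = True.
  (NOT q OR NOT s OR NOT u) forces s = False.
  Clause (s OR NOT u) is falsified — contradiction.
Case u = False:
  (NOT p) forces p = False.
  (d OR p OR u) forces d = True.
  (NOT d OR k OR u) forces k = True.
  (NOT k OR s OR u) forces s = True.
  (m OR NOT s OR u) forces m = True.
  Clause (NOT d OR NOT m) is falsified — contradiction.
Both cases fail, so the formula is unsatisfiable.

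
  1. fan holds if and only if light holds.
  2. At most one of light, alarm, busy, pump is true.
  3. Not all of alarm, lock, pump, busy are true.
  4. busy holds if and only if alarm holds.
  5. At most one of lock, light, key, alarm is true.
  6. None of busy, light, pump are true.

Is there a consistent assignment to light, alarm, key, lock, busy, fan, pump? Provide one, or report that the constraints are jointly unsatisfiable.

light=F; alarm=F; key=T; lock=F; busy=F; fan=F; pump=F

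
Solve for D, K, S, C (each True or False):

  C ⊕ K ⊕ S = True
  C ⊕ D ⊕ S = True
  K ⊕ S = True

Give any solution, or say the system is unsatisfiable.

D = True, K = True, S = False, C = False

C ⊕ K ⊕ S = F ⊕ T ⊕ F = True ✓
C ⊕ D ⊕ S = F ⊕ T ⊕ F = True ✓
K ⊕ S = T ⊕ F = True ✓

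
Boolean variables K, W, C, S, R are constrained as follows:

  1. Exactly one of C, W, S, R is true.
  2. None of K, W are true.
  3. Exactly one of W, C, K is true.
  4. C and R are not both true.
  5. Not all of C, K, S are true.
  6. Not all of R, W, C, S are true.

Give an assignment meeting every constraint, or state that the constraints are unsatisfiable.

K=F, W=F, C=T, S=F, R=F

  (1) {C, W, S, R}: 1 true — exactly one ✓
  (2) {K, W}: 0 true — none ✓
  (3) {W, C, K}: 1 true — exactly one ✓
  (4) C=T, R=F — not both ✓
  (5) {C, K, S}: 1/3 true — not all ✓
  (6) {R, W, C, S}: 1/4 true — not all ✓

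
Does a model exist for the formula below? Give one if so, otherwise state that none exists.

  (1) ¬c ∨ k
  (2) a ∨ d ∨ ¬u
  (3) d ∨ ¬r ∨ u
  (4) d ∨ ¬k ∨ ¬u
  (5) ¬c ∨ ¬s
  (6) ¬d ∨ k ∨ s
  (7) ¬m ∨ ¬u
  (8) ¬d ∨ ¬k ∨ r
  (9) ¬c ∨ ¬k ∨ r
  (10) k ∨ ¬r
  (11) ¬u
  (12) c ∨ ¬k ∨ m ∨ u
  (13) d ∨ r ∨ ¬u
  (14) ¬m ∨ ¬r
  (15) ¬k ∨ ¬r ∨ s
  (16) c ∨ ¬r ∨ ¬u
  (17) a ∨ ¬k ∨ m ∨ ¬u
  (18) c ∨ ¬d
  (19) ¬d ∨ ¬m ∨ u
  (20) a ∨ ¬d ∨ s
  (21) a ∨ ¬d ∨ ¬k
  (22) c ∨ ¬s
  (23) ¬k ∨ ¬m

m=F, d=F, c=F, r=F, k=F, u=F, a=T, s=F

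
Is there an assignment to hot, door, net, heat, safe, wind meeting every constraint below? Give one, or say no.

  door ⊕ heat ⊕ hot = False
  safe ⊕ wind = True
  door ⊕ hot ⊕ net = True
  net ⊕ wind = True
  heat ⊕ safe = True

hot = False, door = True, net = False, heat = True, safe = False, wind = True

door ⊕ heat ⊕ hot = T ⊕ T ⊕ F = False ✓
safe ⊕ wind = F ⊕ T = True ✓
door ⊕ hot ⊕ net = T ⊕ F ⊕ F = True ✓
net ⊕ wind = F ⊕ T = True ✓
heat ⊕ safe = T ⊕ F = True ✓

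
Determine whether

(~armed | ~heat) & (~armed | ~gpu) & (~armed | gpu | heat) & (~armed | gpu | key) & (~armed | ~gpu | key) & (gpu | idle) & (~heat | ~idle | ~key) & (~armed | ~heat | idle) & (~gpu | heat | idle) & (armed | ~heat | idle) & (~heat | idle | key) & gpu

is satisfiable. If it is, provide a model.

gpu = True, heat = True, idle = True, key = False, armed = False

Unit clause (gpu) forces gpu = True.
In (~armed | ~gpu) only ~armed is left, so armed = False.
Set heat = True.
  then (armed | ~heat | idle) forces idle = True.
  then (~heat | ~idle | ~key) forces key = False.
All clauses satisfied.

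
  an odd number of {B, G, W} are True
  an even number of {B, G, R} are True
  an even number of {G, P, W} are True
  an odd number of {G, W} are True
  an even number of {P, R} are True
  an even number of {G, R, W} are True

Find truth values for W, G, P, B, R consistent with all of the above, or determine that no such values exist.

W: False; G: True; P: True; B: False; R: True

{B, G, W}: 1 true → odd ✓
{B, G, R}: 2 true → even ✓
{G, P, W}: 2 true → even ✓
{G, W}: 1 true → odd ✓
{P, R}: 2 true → even ✓
{G, R, W}: 2 true → even ✓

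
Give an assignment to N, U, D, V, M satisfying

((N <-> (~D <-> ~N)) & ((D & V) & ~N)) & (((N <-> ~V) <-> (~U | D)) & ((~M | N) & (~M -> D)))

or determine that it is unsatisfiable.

N: False; U: True; D: True; V: True; M: False

  (N <-> (~D <-> ~N)) & ((D & V) & ~N) = True
    N <-> (~D <-> ~N) = True
      ~D <-> ~N = False
        ~D = False
        ~N = True
    (D & V) & ~N = True
      D & V = True
      ~N = True
  ((N <-> ~V) <-> (~U | D)) & ((~M | N) & (~M -> D)) = True
    (N <-> ~V) <-> (~U | D) = True
      N <-> ~V = True
        ~V = False
      ~U | D = True
        ~U = False
    (~M | N) & (~M -> D) = True
      ~M | N = True
        ~M = True
      ~M -> D = True
        ~M = True
Both conjuncts True, so the formula holds.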